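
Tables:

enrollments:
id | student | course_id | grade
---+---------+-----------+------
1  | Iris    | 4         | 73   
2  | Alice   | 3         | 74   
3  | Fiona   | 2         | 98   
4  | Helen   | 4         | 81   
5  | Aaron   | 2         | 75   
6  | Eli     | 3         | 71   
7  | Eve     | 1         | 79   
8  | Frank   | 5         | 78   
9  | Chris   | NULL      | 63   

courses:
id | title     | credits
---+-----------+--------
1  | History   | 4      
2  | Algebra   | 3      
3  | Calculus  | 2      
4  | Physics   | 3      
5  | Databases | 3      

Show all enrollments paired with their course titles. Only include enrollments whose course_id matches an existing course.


INNER JOIN keeps only enrollments rows whose course_id matches an id in courses. Walk through each enrollment:
  - enrollment 1 (Iris): course_id=4 -> matches Physics
  - enrollment 2 (Alice): course_id=3 -> matches Calculus
  - enrollment 3 (Fiona): course_id=2 -> matches Algebra
  - enrollment 4 (Helen): course_id=4 -> matches Physics
  - enrollment 5 (Aaron): course_id=2 -> matches Algebra
  - enrollment 6 (Eli): course_id=3 -> matches Calculus
  - enrollment 7 (Eve): course_id=1 -> matches History
  - enrollment 8 (Frank): course_id=5 -> matches Databases
  - enrollment 9 (Chris): course_id=NULL, no match -> dropped
So 1 of 9 rows is dropped.

SQL:
SELECT a.student, b.title AS course
FROM enrollments a
INNER JOIN courses b ON a.course_id = b.id

Result:
student | course   
--------+----------
Iris    | Physics  
Alice   | Calculus 
Fiona   | Algebra  
Helen   | Physics  
Aaron   | Algebra  
Eli     | Calculus 
Eve     | History  
Frank   | Databases


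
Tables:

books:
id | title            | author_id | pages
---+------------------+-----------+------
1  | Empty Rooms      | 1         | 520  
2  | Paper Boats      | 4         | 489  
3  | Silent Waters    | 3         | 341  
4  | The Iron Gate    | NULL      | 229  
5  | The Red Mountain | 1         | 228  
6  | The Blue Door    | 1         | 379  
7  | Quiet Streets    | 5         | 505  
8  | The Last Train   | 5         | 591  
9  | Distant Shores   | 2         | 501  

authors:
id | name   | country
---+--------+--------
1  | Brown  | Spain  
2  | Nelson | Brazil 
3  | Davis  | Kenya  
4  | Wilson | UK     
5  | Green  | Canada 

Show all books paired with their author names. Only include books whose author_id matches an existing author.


INNER JOIN keeps only books rows whose author_id matches an id in authors. Walk through each book:
  - book 1 (Empty Rooms): author_id=1 -> matches Brown
  - book 2 (Paper Boats): author_id=4 -> matches Wilson
  - book 3 (Silent Waters): author_id=3 -> matches Davis
  - book 4 (The Iron Gate): author_id=NULL, no match -> dropped
  - book 5 (The Red Mountain): author_id=1 -> matches Brown
  - book 6 (The Blue Door): author_id=1 -> matches Brown
  - book 7 (Quiet Streets): author_id=5 -> matches Green
  - book 8 (The Last Train): author_id=5 -> matches Green
  - book 9 (Distant Shores): author_id=2 -> matches Nelson
So 1 of 9 rows is dropped.

SQL:
SELECT a.title, b.name AS author
FROM books a
INNER JOIN authors b ON a.author_id = b.id

Result:
title            | author
-----------------+-------
Empty Rooms      | Brown 
Paper Boats      | Wilson
Silent Waters    | Davis 
The Red Mountain | Brown 
The Blue Door    | Brown 
Quiet Streets    | Green 
The Last Train   | Green 
Distant Shores   | Nelson


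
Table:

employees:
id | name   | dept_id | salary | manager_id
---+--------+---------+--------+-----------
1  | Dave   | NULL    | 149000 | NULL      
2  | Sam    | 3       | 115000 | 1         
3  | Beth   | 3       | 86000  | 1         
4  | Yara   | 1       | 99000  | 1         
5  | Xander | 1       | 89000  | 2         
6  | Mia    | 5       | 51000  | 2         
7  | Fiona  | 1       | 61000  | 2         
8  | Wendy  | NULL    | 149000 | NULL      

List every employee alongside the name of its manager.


This is a self-join: employees is joined to a second copy of itself, matching each row's manager_id to another row's id. Use LEFT JOIN so rows with manager_id=NULL are kept.
  - employee 1 (Dave): manager_id=NULL -> NULL
  - employee 2 (Sam): manager_id=1 -> Dave
  - employee 3 (Beth): manager_id=1 -> Dave
  - employee 4 (Yara): manager_id=1 -> Dave
  - employee 5 (Xander): manager_id=2 -> Sam
  - employee 6 (Mia): manager_id=2 -> Sam
  - employee 7 (Fiona): manager_id=2 -> Sam
  - employee 8 (Wendy): manager_id=NULL -> NULL

SQL:
SELECT a.name AS item, b.name AS manager
FROM employees a
LEFT JOIN employees b ON a.manager_id = b.id

Result:
item   | manager
-------+--------
Dave   | NULL   
Sam    | Dave   
Beth   | Dave   
Yara   | Dave   
Xander | Sam    
Mia    | Sam    
Fiona  | Sam    
Wendy  | NULL   


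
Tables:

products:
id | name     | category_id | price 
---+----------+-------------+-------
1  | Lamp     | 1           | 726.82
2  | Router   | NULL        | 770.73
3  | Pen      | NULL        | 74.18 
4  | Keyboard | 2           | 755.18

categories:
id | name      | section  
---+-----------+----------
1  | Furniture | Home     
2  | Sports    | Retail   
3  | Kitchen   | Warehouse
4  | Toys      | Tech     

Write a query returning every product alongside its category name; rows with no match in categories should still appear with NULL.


LEFT JOIN keeps every row from products (the left table); where category_id has no match in categories, the category columns become NULL. Walk through each product:
  - product 1 (Lamp): category_id=1 -> matches Furniture
  - product 2 (Router): category_id=NULL, no match -> kept with NULL
  - product 3 (Pen): category_id=NULL, no match -> kept with NULL
  - product 4 (Keyboard): category_id=2 -> matches Sports
All 4 rows appear; 2 have NULL category.

SQL:
SELECT a.name, b.name AS category
FROM products a
LEFT JOIN categories b ON a.category_id = b.id

Result:
name     | category 
---------+----------
Lamp     | Furniture
Router   | NULL     
Pen      | NULL     
Keyboard | Sports   


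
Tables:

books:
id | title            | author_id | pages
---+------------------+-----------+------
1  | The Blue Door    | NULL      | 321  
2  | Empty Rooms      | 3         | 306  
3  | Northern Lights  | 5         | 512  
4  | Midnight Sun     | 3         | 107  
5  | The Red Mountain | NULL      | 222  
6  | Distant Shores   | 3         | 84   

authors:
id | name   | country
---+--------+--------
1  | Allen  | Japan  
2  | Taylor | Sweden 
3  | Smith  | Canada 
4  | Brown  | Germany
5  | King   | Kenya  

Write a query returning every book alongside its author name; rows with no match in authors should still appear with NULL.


LEFT JOIN keeps every row from books (the left table); where author_id has no match in authors, the author columns become NULL. Walk through each book:
  - book 1 (The Blue Door): author_id=NULL, no match -> kept with NULL
  - book 2 (Empty Rooms): author_id=3 -> matches Smith
  - book 3 (Northern Lights): author_id=5 -> matches King
  - book 4 (Midnight Sun): author_id=3 -> matches Smith
  - book 5 (The Red Mountain): author_id=NULL, no match -> kept with NULL
  - book 6 (Distant Shores): author_id=3 -> matches Smith
All 6 rows appear; 2 have NULL author.

SQL:
SELECT a.title, b.name AS author
FROM books a
LEFT JOIN authors b ON a.author_id = b.id

Result:
title            | author
-----------------+-------
The Blue Door    | NULL  
Empty Rooms      | Smith 
Northern Lights  | King  
Midnight Sun     | Smith 
The Red Mountain | NULL  
Distant Shores   | Smith 


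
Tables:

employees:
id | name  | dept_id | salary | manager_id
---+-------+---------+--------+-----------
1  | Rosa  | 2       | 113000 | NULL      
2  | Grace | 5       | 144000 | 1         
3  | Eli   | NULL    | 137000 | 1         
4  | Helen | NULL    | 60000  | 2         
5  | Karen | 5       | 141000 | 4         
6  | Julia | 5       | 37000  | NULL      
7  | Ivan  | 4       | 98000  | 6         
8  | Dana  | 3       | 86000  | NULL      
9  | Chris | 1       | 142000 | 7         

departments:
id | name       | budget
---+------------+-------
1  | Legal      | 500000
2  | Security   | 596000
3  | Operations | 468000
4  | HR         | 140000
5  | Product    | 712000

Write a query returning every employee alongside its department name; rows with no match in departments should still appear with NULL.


LEFT JOIN keeps every row from employees (the left table); where dept_id has no match in departments, the department columns become NULL. Walk through each employee:
  - employee 1 (Rosa): dept_id=2 -> matches Security
  - employee 2 (Grace): dept_id=5 -> matches Product
  - employee 3 (Eli): dept_id=NULL, no match -> kept with NULL
  - employee 4 (Helen): dept_id=NULL, no match -> kept with NULL
  - employee 5 (Karen): dept_id=5 -> matches Product
  - employee 6 (Julia): dept_id=5 -> matches Product
  - employee 7 (Ivan): dept_id=4 -> matches HR
  - employee 8 (Dana): dept_id=3 -> matches Operations
  - employee 9 (Chris): dept_id=1 -> matches Legal
All 9 rows appear; 2 have NULL department.

SQL:
SELECT a.name, b.name AS department
FROM employees a
LEFT JOIN departments b ON a.dept_id = b.id

Result:
name  | department
------+-----------
Rosa  | Security  
Grace | Product   
Eli   | NULL      
Helen | NULL      
Karen | Product   
Julia | Product   
Ivan  | HR        
Dana  | Operations
Chris | Legal     


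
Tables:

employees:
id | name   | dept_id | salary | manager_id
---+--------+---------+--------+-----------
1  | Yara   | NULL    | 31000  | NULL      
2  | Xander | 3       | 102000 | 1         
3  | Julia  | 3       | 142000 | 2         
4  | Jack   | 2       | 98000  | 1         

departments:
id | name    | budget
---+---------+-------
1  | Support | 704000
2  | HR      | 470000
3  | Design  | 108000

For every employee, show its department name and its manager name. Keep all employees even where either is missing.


Two LEFT JOINs from the same base table employees: one to departments via dept_id, one to employees itself via manager_id. Both are LEFT so every employee is preserved.
Match against departments:
  - employee 1 (Yara): dept_id=NULL, no match -> kept with NULL
  - employee 2 (Xander): dept_id=3 -> matches Design
  - employee 3 (Julia): dept_id=3 -> matches Design
  - employee 4 (Jack): dept_id=2 -> matches HR
Match against employees (self):
  - employee 1 (Yara): manager_id=NULL -> NULL
  - employee 2 (Xander): manager_id=1 -> Yara
  - employee 3 (Julia): manager_id=2 -> Xander
  - employee 4 (Jack): manager_id=1 -> Yara

SQL:
SELECT a.name, b.name AS department, c.name AS manager
FROM employees a
LEFT JOIN departments b ON a.dept_id = b.id
LEFT JOIN employees c ON a.manager_id = c.id

Result:
name   | department | manager
-------+------------+--------
Yara   | NULL       | NULL   
Xander | Design     | Yara   
Julia  | Design     | Xander 
Jack   | HR         | Yara   


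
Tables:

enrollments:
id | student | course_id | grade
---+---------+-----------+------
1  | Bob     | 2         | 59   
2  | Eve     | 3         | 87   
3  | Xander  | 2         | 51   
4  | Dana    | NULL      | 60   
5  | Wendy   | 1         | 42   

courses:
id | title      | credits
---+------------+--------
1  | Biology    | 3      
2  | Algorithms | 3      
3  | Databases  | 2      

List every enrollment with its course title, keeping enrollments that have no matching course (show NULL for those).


LEFT JOIN keeps every row from enrollments (the left table); where course_id has no match in courses, the course columns become NULL. Walk through each enrollment:
  - enrollment 1 (Bob): course_id=2 -> matches Algorithms
  - enrollment 2 (Eve): course_id=3 -> matches Databases
  - enrollment 3 (Xander): course_id=2 -> matches Algorithms
  - enrollment 4 (Dana): course_id=NULL, no match -> kept with NULL
  - enrollment 5 (Wendy): course_id=1 -> matches Biology
All 5 rows appear; 1 has NULL course.

SQL:
SELECT a.student, b.title AS course
FROM enrollments a
LEFT JOIN courses b ON a.course_id = b.id

Result:
student | course    
--------+-----------
Bob     | Algorithms
Eve     | Databases 
Xander  | Algorithms
Dana    | NULL      
Wendy   | Biology   


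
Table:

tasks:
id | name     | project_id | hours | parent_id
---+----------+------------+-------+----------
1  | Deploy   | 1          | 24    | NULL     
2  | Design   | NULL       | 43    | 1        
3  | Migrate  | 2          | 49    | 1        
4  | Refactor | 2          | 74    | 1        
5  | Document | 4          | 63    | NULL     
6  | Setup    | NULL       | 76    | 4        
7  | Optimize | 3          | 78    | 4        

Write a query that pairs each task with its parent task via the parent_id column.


This is a self-join: tasks is joined to a second copy of itself, matching each row's parent_id to another row's id. Use LEFT JOIN so rows with parent_id=NULL are kept.
  - task 1 (Deploy): parent_id=NULL -> NULL
  - task 2 (Design): parent_id=1 -> Deploy
  - task 3 (Migrate): parent_id=1 -> Deploy
  - task 4 (Refactor): parent_id=1 -> Deploy
  - task 5 (Document): parent_id=NULL -> NULL
  - task 6 (Setup): parent_id=4 -> Refactor
  - task 7 (Optimize): parent_id=4 -> Refactor

SQL:
SELECT a.name AS item, b.name AS parent
FROM tasks a
LEFT JOIN tasks b ON a.parent_id = b.id

Result:
item     | parent  
---------+---------
Deploy   | NULL    
Design   | Deploy  
Migrate  | Deploy  
Refactor | Deploy  
Document | NULL    
Setup    | Refactor
Optimize | Refactor


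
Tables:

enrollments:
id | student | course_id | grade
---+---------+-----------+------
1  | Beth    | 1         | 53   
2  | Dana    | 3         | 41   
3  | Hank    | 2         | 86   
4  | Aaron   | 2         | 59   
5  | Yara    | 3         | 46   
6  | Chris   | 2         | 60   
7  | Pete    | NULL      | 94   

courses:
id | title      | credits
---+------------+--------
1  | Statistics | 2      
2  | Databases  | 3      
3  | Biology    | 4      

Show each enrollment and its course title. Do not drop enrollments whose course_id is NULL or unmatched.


LEFT JOIN keeps every row from enrollments (the left table); where course_id has no match in courses, the course columns become NULL. Walk through each enrollment:
  - enrollment 1 (Beth): course_id=1 -> matches Statistics
  - enrollment 2 (Dana): course_id=3 -> matches Biology
  - enrollment 3 (Hank): course_id=2 -> matches Databases
  - enrollment 4 (Aaron): course_id=2 -> matches Databases
  - enrollment 5 (Yara): course_id=3 -> matches Biology
  - enrollment 6 (Chris): course_id=2 -> matches Databases
  - enrollment 7 (Pete): course_id=NULL, no match -> kept with NULL
All 7 rows appear; 1 has NULL course.

SQL:
SELECT a.student, b.title AS course
FROM enrollments a
LEFT JOIN courses b ON a.course_id = b.id

Result:
student | course    
--------+-----------
Beth    | Statistics
Dana    | Biology   
Hank    | Databases 
Aaron   | Databases 
Yara    | Biology   
Chris   | Databases 
Pete    | NULL      


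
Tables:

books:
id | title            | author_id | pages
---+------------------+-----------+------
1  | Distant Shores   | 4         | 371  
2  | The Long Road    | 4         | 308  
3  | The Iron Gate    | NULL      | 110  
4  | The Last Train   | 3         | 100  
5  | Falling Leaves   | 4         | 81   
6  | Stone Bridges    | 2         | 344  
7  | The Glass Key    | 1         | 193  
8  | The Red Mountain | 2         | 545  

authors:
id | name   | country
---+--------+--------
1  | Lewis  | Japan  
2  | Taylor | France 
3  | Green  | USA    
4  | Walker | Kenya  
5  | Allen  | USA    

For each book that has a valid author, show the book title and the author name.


INNER JOIN keeps only books rows whose author_id matches an id in authors. Walk through each book:
  - book 1 (Distant Shores): author_id=4 -> matches Walker
  - book 2 (The Long Road): author_id=4 -> matches Walker
  - book 3 (The Iron Gate): author_id=NULL, no match -> dropped
  - book 4 (The Last Train): author_id=3 -> matches Green
  - book 5 (Falling Leaves): author_id=4 -> matches Walker
  - book 6 (Stone Bridges): author_id=2 -> matches Taylor
  - book 7 (The Glass Key): author_id=1 -> matches Lewis
  - book 8 (The Red Mountain): author_id=2 -> matches Taylor
So 1 of 8 rows is dropped.

SQL:
SELECT a.title, b.name AS author
FROM books a
INNER JOIN authors b ON a.author_id = b.id

Result:
title            | author
-----------------+-------
Distant Shores   | Walker
The Long Road    | Walker
The Last Train   | Green 
Falling Leaves   | Walker
Stone Bridges    | Taylor
The Glass Key    | Lewis 
The Red Mountain | Taylor


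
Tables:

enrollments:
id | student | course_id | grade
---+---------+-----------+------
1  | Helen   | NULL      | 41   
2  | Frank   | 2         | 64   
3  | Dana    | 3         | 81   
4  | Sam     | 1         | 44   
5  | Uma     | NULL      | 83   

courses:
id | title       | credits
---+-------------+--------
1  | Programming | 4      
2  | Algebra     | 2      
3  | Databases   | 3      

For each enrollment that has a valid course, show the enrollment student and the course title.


INNER JOIN keeps only enrollments rows whose course_id matches an id in courses. Walk through each enrollment:
  - enrollment 1 (Helen): course_id=NULL, no match -> dropped
  - enrollment 2 (Frank): course_id=2 -> matches Algebra
  - enrollment 3 (Dana): course_id=3 -> matches Databases
  - enrollment 4 (Sam): course_id=1 -> matches Programming
  - enrollment 5 (Uma): course_id=NULL, no match -> dropped
So 2 of 5 rows are dropped.

SQL:
SELECT a.student, b.title AS course
FROM enrollments a
INNER JOIN courses b ON a.course_id = b.id

Result:
student | course     
--------+------------
Frank   | Algebra    
Dana    | Databases  
Sam     | Programming


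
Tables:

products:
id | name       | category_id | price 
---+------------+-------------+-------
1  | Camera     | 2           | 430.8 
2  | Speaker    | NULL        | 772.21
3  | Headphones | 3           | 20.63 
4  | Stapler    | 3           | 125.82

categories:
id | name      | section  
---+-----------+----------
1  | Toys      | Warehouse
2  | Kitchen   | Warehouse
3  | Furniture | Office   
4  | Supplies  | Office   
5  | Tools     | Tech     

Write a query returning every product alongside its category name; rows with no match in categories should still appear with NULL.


LEFT JOIN keeps every row from products (the left table); where category_id has no match in categories, the category columns become NULL. Walk through each product:
  - product 1 (Camera): category_id=2 -> matches Kitchen
  - product 2 (Speaker): category_id=NULL, no match -> kept with NULL
  - product 3 (Headphones): category_id=3 -> matches Furniture
  - product 4 (Stapler): category_id=3 -> matches Furniture
All 4 rows appear; 1 has NULL category.

SQL:
SELECT a.name, b.name AS category
FROM products a
LEFT JOIN categories b ON a.category_id = b.id

Result:
name       | category 
-----------+----------
Camera     | Kitchen  
Speaker    | NULL     
Headphones | Furniture
Stapler    | Furniture


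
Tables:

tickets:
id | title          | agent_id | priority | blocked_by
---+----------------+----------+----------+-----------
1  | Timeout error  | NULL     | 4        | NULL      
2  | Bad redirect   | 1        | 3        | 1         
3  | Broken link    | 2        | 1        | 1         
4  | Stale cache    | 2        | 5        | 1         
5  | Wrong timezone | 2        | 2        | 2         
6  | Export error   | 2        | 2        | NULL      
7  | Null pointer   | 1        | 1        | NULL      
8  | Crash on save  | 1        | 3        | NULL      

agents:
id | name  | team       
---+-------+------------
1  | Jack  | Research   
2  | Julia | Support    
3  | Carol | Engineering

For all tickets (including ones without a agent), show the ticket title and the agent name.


LEFT JOIN keeps every row from tickets (the left table); where agent_id has no match in agents, the agent columns become NULL. Walk through each ticket:
  - ticket 1 (Timeout error): agent_id=NULL, no match -> kept with NULL
  - ticket 2 (Bad redirect): agent_id=1 -> matches Jack
  - ticket 3 (Broken link): agent_id=2 -> matches Julia
  - ticket 4 (Stale cache): agent_id=2 -> matches Julia
  - ticket 5 (Wrong timezone): agent_id=2 -> matches Julia
  - ticket 6 (Export error): agent_id=2 -> matches Julia
  - ticket 7 (Null pointer): agent_id=1 -> matches Jack
  - ticket 8 (Crash on save): agent_id=1 -> matches Jack
All 8 rows appear; 1 has NULL agent.

SQL:
SELECT a.title, b.name AS agent
FROM tickets a
LEFT JOIN agents b ON a.agent_id = b.id

Result:
title          | agent
---------------+------
Timeout error  | NULL 
Bad redirect   | Jack 
Broken link    | Julia
Stale cache    | Julia
Wrong timezone | Julia
Export error   | Julia
Null pointer   | Jack 
Crash on save  | Jack 


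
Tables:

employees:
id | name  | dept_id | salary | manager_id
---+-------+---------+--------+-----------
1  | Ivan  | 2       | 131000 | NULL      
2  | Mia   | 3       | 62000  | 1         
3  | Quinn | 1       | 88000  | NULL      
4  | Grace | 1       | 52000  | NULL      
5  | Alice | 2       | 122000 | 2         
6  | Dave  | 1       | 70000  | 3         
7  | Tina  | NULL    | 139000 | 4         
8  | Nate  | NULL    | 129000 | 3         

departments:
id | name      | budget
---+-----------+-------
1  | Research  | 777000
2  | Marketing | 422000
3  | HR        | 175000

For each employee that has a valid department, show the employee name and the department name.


INNER JOIN keeps only employees rows whose dept_id matches an id in departments. Walk through each employee:
  - employee 1 (Ivan): dept_id=2 -> matches Marketing
  - employee 2 (Mia): dept_id=3 -> matches HR
  - employee 3 (Quinn): dept_id=1 -> matches Research
  - employee 4 (Grace): dept_id=1 -> matches Research
  - employee 5 (Alice): dept_id=2 -> matches Marketing
  - employee 6 (Dave): dept_id=1 -> matches Research
  - employee 7 (Tina): dept_id=NULL, no match -> dropped
  - employee 8 (Nate): dept_id=NULL, no match -> dropped
So 2 of 8 rows are dropped.

SQL:
SELECT a.name, b.name AS department
FROM employees a
INNER JOIN departments b ON a.dept_id = b.id

Result:
name  | department
------+-----------
Ivan  | Marketing 
Mia   | HR        
Quinn | Research  
Grace | Research  
Alice | Marketing 
Dave  | Research  


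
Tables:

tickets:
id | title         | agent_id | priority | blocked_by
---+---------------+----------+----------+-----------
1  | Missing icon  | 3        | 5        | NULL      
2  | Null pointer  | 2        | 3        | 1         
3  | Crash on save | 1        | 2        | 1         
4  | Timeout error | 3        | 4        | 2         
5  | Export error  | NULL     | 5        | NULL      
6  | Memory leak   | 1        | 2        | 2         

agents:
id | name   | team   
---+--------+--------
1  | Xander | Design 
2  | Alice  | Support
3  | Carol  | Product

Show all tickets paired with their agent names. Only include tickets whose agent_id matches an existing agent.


INNER JOIN keeps only tickets rows whose agent_id matches an id in agents. Walk through each ticket:
  - ticket 1 (Missing icon): agent_id=3 -> matches Carol
  - ticket 2 (Null pointer): agent_id=2 -> matches Alice
  - ticket 3 (Crash on save): agent_id=1 -> matches Xander
  - ticket 4 (Timeout error): agent_id=3 -> matches Carol
  - ticket 5 (Export error): agent_id=NULL, no match -> dropped
  - ticket 6 (Memory leak): agent_id=1 -> matches Xander
So 1 of 6 rows is dropped.

SQL:
SELECT a.title, b.name AS agent
FROM tickets a
INNER JOIN agents b ON a.agent_id = b.id

Result:
title         | agent 
--------------+-------
Missing icon  | Carol 
Null pointer  | Alice 
Crash on save | Xander
Timeout error | Carol 
Memory leak   | Xander


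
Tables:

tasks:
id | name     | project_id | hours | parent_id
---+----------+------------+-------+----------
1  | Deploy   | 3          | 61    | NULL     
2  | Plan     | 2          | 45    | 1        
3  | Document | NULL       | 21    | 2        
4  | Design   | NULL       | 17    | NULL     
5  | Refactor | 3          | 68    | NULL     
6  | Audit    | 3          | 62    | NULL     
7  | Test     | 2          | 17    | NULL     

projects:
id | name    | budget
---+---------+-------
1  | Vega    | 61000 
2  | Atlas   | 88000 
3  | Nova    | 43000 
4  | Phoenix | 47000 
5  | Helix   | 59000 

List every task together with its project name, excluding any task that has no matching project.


INNER JOIN keeps only tasks rows whose project_id matches an id in projects. Walk through each task:
  - task 1 (Deploy): project_id=3 -> matches Nova
  - task 2 (Plan): project_id=2 -> matches Atlas
  - task 3 (Document): project_id=NULL, no match -> dropped
  - task 4 (Design): project_id=NULL, no match -> dropped
  - task 5 (Refactor): project_id=3 -> matches Nova
  - task 6 (Audit): project_id=3 -> matches Nova
  - task 7 (Test): project_id=2 -> matches Atlas
So 2 of 7 rows are dropped.

SQL:
SELECT a.name, b.name AS project
FROM tasks a
INNER JOIN projects b ON a.project_id = b.id

Result:
name     | project
---------+--------
Deploy   | Nova   
Plan     | Atlas  
Refactor | Nova   
Audit    | Nova   
Test     | Atlas  


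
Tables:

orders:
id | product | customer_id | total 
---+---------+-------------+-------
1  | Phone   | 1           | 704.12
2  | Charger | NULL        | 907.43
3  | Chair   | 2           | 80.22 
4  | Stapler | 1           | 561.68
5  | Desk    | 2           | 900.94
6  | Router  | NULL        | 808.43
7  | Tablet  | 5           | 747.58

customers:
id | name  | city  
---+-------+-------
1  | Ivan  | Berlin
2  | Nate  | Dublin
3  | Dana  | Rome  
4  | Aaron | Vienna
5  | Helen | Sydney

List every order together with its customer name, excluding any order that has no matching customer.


INNER JOIN keeps only orders rows whose customer_id matches an id in customers. Walk through each order:
  - order 1 (Phone): customer_id=1 -> matches Ivan
  - order 2 (Charger): customer_id=NULL, no match -> dropped
  - order 3 (Chair): customer_id=2 -> matches Nate
  - order 4 (Stapler): customer_id=1 -> matches Ivan
  - order 5 (Desk): customer_id=2 -> matches Nate
  - order 6 (Router): customer_id=NULL, no match -> dropped
  - order 7 (Tablet): customer_id=5 -> matches Helen
So 2 of 7 rows are dropped.

SQL:
SELECT a.product, b.name AS customer
FROM orders a
INNER JOIN customers b ON a.customer_id = b.id

Result:
product | customer
--------+---------
Phone   | Ivan    
Chair   | Nate    
Stapler | Ivan    
Desk    | Nate    
Tablet  | Helen   


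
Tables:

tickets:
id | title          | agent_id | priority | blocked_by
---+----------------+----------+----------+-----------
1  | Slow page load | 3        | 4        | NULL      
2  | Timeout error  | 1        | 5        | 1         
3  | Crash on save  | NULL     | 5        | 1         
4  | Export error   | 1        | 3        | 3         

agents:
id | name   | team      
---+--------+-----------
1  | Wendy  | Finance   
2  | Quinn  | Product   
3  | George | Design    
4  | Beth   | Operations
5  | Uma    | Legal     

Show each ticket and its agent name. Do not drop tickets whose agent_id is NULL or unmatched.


LEFT JOIN keeps every row from tickets (the left table); where agent_id has no match in agents, the agent columns become NULL. Walk through each ticket:
  - ticket 1 (Slow page load): agent_id=3 -> matches George
  - ticket 2 (Timeout error): agent_id=1 -> matches Wendy
  - ticket 3 (Crash on save): agent_id=NULL, no match -> kept with NULL
  - ticket 4 (Export error): agent_id=1 -> matches Wendy
All 4 rows appear; 1 has NULL agent.

SQL:
SELECT a.title, b.name AS agent
FROM tickets a
LEFT JOIN agents b ON a.agent_id = b.id

Result:
title          | agent 
---------------+-------
Slow page load | George
Timeout error  | Wendy 
Crash on save  | NULL  
Export error   | Wendy 


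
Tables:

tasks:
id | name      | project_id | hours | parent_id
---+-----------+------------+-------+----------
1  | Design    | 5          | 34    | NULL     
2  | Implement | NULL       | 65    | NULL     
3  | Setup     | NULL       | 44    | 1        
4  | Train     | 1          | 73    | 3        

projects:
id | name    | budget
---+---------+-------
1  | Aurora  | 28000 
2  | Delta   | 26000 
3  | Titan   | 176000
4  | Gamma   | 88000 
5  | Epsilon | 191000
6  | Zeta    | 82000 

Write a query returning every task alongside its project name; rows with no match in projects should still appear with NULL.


LEFT JOIN keeps every row from tasks (the left table); where project_id has no match in projects, the project columns become NULL. Walk through each task:
  - task 1 (Design): project_id=5 -> matches Epsilon
  - task 2 (Implement): project_id=NULL, no match -> kept with NULL
  - task 3 (Setup): project_id=NULL, no match -> kept with NULL
  - task 4 (Train): project_id=1 -> matches Aurora
All 4 rows appear; 2 have NULL project.

SQL:
SELECT a.name, b.name AS project
FROM tasks a
LEFT JOIN projects b ON a.project_id = b.id

Result:
name      | project
----------+--------
Design    | Epsilon
Implement | NULL   
Setup     | NULL   
Train     | Aurora 


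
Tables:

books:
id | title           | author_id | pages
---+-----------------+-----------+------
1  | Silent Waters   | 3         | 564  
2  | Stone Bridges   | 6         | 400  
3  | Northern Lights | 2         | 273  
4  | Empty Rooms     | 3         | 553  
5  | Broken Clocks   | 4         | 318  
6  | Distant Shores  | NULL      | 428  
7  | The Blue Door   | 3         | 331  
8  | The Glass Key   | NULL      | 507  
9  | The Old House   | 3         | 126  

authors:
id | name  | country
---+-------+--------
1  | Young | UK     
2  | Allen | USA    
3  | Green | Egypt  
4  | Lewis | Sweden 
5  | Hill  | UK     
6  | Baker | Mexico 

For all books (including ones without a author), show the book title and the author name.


LEFT JOIN keeps every row from books (the left table); where author_id has no match in authors, the author columns become NULL. Walk through each book:
  - book 1 (Silent Waters): author_id=3 -> matches Green
  - book 2 (Stone Bridges): author_id=6 -> matches Baker
  - book 3 (Northern Lights): author_id=2 -> matches Allen
  - book 4 (Empty Rooms): author_id=3 -> matches Green
  - book 5 (Broken Clocks): author_id=4 -> matches Lewis
  - book 6 (Distant Shores): author_id=NULL, no match -> kept with NULL
  - book 7 (The Blue Door): author_id=3 -> matches Green
  - book 8 (The Glass Key): author_id=NULL, no match -> kept with NULL
  - book 9 (The Old House): author_id=3 -> matches Green
All 9 rows appear; 2 have NULL author.

SQL:
SELECT a.title, b.name AS author
FROM books a
LEFT JOIN authors b ON a.author_id = b.id

Result:
title           | author
----------------+-------
Silent Waters   | Green 
Stone Bridges   | Baker 
Northern Lights | Allen 
Empty Rooms     | Green 
Broken Clocks   | Lewis 
Distant Shores  | NULL  
The Blue Door   | Green 
The Glass Key   | NULL  
The Old House   | Green 


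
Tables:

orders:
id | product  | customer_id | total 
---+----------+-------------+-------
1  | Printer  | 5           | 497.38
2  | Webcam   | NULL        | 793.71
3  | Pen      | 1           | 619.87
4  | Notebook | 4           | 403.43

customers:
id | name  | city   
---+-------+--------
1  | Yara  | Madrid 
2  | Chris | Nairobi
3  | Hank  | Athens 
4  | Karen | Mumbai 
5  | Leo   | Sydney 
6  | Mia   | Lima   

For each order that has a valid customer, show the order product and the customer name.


INNER JOIN keeps only orders rows whose customer_id matches an id in customers. Walk through each order:
  - order 1 (Printer): customer_id=5 -> matches Leo
  - order 2 (Webcam): customer_id=NULL, no match -> dropped
  - order 3 (Pen): customer_id=1 -> matches Yara
  - order 4 (Notebook): customer_id=4 -> matches Karen
So 1 of 4 rows is dropped.

SQL:
SELECT a.product, b.name AS customer
FROM orders a
INNER JOIN customers b ON a.customer_id = b.id

Result:
product  | customer
---------+---------
Printer  | Leo     
Pen      | Yara    
Notebook | Karen   


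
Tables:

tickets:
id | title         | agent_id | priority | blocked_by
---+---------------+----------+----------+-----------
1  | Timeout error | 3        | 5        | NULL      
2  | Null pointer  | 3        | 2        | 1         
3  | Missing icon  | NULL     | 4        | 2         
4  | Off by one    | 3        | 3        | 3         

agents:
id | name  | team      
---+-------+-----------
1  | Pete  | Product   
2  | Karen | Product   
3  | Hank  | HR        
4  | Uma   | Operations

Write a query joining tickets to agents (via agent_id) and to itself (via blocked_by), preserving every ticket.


Two LEFT JOINs from the same base table tickets: one to agents via agent_id, one to tickets itself via blocked_by. Both are LEFT so every ticket is preserved.
Match against agents:
  - ticket 1 (Timeout error): agent_id=3 -> matches Hank
  - ticket 2 (Null pointer): agent_id=3 -> matches Hank
  - ticket 3 (Missing icon): agent_id=NULL, no match -> kept with NULL
  - ticket 4 (Off by one): agent_id=3 -> matches Hank
Match against tickets (self):
  - ticket 1 (Timeout error): blocked_by=NULL -> NULL
  - ticket 2 (Null pointer): blocked_by=1 -> Timeout error
  - ticket 3 (Missing icon): blocked_by=2 -> Null pointer
  - ticket 4 (Off by one): blocked_by=3 -> Missing icon

SQL:
SELECT a.title, b.name AS agent, c.title AS blocked_by
FROM tickets a
LEFT JOIN agents b ON a.agent_id = b.id
LEFT JOIN tickets c ON a.blocked_by = c.id

Result:
title         | agent | blocked_by   
--------------+-------+--------------
Timeout error | Hank  | NULL         
Null pointer  | Hank  | Timeout error
Missing icon  | NULL  | Null pointer 
Off by one    | Hank  | Missing icon 


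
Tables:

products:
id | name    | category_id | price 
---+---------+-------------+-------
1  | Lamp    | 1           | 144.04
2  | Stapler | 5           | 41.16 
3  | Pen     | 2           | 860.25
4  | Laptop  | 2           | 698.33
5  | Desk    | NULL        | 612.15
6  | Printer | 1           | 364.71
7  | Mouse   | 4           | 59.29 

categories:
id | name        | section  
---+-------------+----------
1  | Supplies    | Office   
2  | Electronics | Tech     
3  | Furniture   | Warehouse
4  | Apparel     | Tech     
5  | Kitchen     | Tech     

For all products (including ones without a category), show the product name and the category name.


LEFT JOIN keeps every row from products (the left table); where category_id has no match in categories, the category columns become NULL. Walk through each product:
  - product 1 (Lamp): category_id=1 -> matches Supplies
  - product 2 (Stapler): category_id=5 -> matches Kitchen
  - product 3 (Pen): category_id=2 -> matches Electronics
  - product 4 (Laptop): category_id=2 -> matches Electronics
  - product 5 (Desk): category_id=NULL, no match -> kept with NULL
  - product 6 (Printer): category_id=1 -> matches Supplies
  - product 7 (Mouse): category_id=4 -> matches Apparel
All 7 rows appear; 1 has NULL category.

SQL:
SELECT a.name, b.name AS category
FROM products a
LEFT JOIN categories b ON a.category_id = b.id

Result:
name    | category   
--------+------------
Lamp    | Supplies   
Stapler | Kitchen    
Pen     | Electronics
Laptop  | Electronics
Desk    | NULL       
Printer | Supplies   
Mouse   | Apparel    


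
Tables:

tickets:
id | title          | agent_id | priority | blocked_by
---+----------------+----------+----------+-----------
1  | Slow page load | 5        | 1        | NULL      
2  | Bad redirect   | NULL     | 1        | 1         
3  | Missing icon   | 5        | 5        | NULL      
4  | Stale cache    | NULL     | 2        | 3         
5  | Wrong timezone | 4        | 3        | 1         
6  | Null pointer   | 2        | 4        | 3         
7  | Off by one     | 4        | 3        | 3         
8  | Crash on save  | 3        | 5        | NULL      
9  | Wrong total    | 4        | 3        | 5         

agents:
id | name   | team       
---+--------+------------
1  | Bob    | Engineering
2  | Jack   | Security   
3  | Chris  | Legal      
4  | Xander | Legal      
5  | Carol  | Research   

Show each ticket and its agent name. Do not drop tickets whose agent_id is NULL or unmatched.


LEFT JOIN keeps every row from tickets (the left table); where agent_id has no match in agents, the agent columns become NULL. Walk through each ticket:
  - ticket 1 (Slow page load): agent_id=5 -> matches Carol
  - ticket 2 (Bad redirect): agent_id=NULL, no match -> kept with NULL
  - ticket 3 (Missing icon): agent_id=5 -> matches Carol
  - ticket 4 (Stale cache): agent_id=NULL, no match -> kept with NULL
  - ticket 5 (Wrong timezone): agent_id=4 -> matches Xander
  - ticket 6 (Null pointer): agent_id=2 -> matches Jack
  - ticket 7 (Off by one): agent_id=4 -> matches Xander
  - ticket 8 (Crash on save): agent_id=3 -> matches Chris
  - ticket 9 (Wrong total): agent_id=4 -> matches Xander
All 9 rows appear; 2 have NULL agent.

SQL:
SELECT a.title, b.name AS agent
FROM tickets a
LEFT JOIN agents b ON a.agent_id = b.id

Result:
title          | agent 
---------------+-------
Slow page load | Carol 
Bad redirect   | NULL  
Missing icon   | Carol 
Stale cache    | NULL  
Wrong timezone | Xander
Null pointer   | Jack  
Off by one     | Xander
Crash on save  | Chris 
Wrong total    | Xander


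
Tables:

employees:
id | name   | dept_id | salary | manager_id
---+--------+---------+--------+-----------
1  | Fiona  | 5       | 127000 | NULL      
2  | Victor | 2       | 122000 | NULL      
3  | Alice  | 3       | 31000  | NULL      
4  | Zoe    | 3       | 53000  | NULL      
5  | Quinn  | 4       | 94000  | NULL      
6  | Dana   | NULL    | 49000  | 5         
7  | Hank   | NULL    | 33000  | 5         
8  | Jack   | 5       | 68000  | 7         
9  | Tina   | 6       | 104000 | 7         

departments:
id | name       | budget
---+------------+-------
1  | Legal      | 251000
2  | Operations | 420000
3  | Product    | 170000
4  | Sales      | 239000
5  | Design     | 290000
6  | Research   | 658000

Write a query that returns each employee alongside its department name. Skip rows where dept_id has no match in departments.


INNER JOIN keeps only employees rows whose dept_id matches an id in departments. Walk through each employee:
  - employee 1 (Fiona): dept_id=5 -> matches Design
  - employee 2 (Victor): dept_id=2 -> matches Operations
  - employee 3 (Alice): dept_id=3 -> matches Product
  - employee 4 (Zoe): dept_id=3 -> matches Product
  - employee 5 (Quinn): dept_id=4 -> matches Sales
  - employee 6 (Dana): dept_id=NULL, no match -> dropped
  - employee 7 (Hank): dept_id=NULL, no match -> dropped
  - employee 8 (Jack): dept_id=5 -> matches Design
  - employee 9 (Tina): dept_id=6 -> matches Research
So 2 of 9 rows are dropped.

SQL:
SELECT a.name, b.name AS department
FROM employees a
INNER JOIN departments b ON a.dept_id = b.id

Result:
name   | department
-------+-----------
Fiona  | Design    
Victor | Operations
Alice  | Product   
Zoe    | Product   
Quinn  | Sales     
Jack   | Design    
Tina   | Research  


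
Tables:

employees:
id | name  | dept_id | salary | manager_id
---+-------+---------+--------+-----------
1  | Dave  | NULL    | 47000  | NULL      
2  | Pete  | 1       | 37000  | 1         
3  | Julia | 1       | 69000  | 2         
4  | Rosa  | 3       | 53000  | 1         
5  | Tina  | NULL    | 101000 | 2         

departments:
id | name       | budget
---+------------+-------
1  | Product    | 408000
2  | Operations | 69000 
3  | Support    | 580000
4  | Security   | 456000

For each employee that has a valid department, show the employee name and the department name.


INNER JOIN keeps only employees rows whose dept_id matches an id in departments. Walk through each employee:
  - employee 1 (Dave): dept_id=NULL, no match -> dropped
  - employee 2 (Pete): dept_id=1 -> matches Product
  - employee 3 (Julia): dept_id=1 -> matches Product
  - employee 4 (Rosa): dept_id=3 -> matches Support
  - employee 5 (Tina): dept_id=NULL, no match -> dropped
So 2 of 5 rows are dropped.

SQL:
SELECT a.name, b.name AS department
FROM employees a
INNER JOIN departments b ON a.dept_id = b.id

Result:
name  | department
------+-----------
Pete  | Product   
Julia | Product   
Rosa  | Support   


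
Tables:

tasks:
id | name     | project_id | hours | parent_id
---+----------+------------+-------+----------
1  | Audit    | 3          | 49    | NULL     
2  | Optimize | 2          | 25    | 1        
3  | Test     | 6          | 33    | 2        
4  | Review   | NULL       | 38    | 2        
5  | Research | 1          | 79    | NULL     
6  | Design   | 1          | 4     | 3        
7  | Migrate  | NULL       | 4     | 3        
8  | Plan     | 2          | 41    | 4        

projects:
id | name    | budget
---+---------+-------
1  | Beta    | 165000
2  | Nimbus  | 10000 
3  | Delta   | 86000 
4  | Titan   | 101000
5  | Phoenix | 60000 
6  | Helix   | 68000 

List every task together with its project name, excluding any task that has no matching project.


INNER JOIN keeps only tasks rows whose project_id matches an id in projects. Walk through each task:
  - task 1 (Audit): project_id=3 -> matches Delta
  - task 2 (Optimize): project_id=2 -> matches Nimbus
  - task 3 (Test): project_id=6 -> matches Helix
  - task 4 (Review): project_id=NULL, no match -> dropped
  - task 5 (Research): project_id=1 -> matches Beta
  - task 6 (Design): project_id=1 -> matches Beta
  - task 7 (Migrate): project_id=NULL, no match -> dropped
  - task 8 (Plan): project_id=2 -> matches Nimbus
So 2 of 8 rows are dropped.

SQL:
SELECT a.name, b.name AS project
FROM tasks a
INNER JOIN projects b ON a.project_id = b.id

Result:
name     | project
---------+--------
Audit    | Delta  
Optimize | Nimbus 
Test     | Helix  
Research | Beta   
Design   | Beta   
Plan     | Nimbus 
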